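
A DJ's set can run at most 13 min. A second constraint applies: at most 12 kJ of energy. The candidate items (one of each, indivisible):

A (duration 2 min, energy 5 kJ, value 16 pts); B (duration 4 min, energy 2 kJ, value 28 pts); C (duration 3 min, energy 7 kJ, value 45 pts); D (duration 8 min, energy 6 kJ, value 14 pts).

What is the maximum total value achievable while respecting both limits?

73 pts

Feasible sets respecting both limits:
- B+C: duration 7, energy 9, value 73
- A+C: duration 5, energy 12, value 61
- C: duration 3, energy 7, value 45
Best: 73 pts.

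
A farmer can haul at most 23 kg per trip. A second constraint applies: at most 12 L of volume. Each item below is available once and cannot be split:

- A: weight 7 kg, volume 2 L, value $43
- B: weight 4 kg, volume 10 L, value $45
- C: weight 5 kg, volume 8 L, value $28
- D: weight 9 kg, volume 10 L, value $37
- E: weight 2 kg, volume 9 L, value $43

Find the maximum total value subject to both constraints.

Feasible sets respecting both limits:
- A+B: weight 11, volume 12, value 88
- A+E: weight 9, volume 11, value 86
- A+D: weight 16, volume 12, value 80
Best: $88.

$88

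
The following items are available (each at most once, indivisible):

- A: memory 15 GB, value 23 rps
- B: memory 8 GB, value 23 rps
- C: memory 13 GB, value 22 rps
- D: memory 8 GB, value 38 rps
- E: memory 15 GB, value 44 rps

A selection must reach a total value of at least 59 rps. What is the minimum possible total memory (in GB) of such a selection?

Subsets with value ≥ 59, sorted by total memory:
- B+D: memory 16, value 61
- C+D: memory 21, value 60
- D+E: memory 23, value 82
Minimum memory: 16 GB.

16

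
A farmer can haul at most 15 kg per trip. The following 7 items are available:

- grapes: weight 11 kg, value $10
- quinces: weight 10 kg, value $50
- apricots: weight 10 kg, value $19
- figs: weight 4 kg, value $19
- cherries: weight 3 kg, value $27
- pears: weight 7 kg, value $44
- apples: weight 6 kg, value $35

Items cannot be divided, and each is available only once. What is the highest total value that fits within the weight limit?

$90

Check high-value combinations within 15 kg:
- figs+cherries+pears: weight 4+3+7=14, value 19+27+44=90
- figs+cherries+apples: weight 4+3+6=13, value 19+27+35=81
- pears+apples: weight 7+6=13, value 44+35=79
- quinces+cherries: weight 10+3=13, value 50+27=77
Best: $90.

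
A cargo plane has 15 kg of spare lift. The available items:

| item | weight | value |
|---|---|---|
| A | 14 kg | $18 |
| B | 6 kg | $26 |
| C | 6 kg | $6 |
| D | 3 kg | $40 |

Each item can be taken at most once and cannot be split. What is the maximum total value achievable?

$72

This is a 0/1 knapsack; check combinations near the capacity.
- B+C+D: weight 6+6+3=15, value 26+6+40=72
- B+D: weight 6+3=9, value 26+40=66
- C+D: weight 6+3=9, value 6+40=46
Best: $72.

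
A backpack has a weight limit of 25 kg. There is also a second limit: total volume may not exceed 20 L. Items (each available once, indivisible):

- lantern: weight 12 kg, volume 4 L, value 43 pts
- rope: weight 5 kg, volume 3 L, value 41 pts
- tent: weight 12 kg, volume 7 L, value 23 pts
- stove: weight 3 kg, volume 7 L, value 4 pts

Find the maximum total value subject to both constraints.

Feasible sets respecting both limits:
- lantern+rope+stove: weight 20, volume 14, value 88
- lantern+rope: weight 17, volume 7, value 84
- rope+tent+stove: weight 20, volume 17, value 68
- lantern+tent: weight 24, volume 11, value 66
Best: 88 pts.

88 pts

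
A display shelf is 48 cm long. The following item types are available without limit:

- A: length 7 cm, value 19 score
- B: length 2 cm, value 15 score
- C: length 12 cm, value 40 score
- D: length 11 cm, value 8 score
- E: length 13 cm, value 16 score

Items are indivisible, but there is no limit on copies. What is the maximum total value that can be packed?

Best value-per-unit is B at 15/2, and filling with it alone uses length 24×2=48. No mix of the others beats 24×15 = 360.

360 score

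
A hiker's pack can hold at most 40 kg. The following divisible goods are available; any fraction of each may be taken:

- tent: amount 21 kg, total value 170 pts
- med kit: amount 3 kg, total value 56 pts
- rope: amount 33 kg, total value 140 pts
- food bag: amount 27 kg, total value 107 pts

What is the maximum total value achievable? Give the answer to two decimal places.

Take in order of value per unit:
- med kit (56/3 per unit): all 3 → value 56, running total 56.00
- tent (170/21 per unit): all 21 → value 170, running total 226.00
- rope (140/33 per unit): 16 of 33 → value 16×140/33 = 67.8788, running total 293.88
Total 293.88.

293.88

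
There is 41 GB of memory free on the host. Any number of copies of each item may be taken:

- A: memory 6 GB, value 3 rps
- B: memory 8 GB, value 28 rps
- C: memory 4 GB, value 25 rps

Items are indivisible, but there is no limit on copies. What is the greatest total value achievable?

250 rps

Best value-per-unit is C at 25/4, and filling with it alone uses memory 10×4=40. No mix of the others beats 10×25 = 250.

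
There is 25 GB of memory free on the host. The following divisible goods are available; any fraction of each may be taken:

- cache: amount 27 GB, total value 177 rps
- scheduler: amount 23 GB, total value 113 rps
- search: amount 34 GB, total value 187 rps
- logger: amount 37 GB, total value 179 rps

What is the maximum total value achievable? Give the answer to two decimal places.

163.89

Take in order of value per unit:
- cache (177/27 per unit): 25 of 27 → value 25×177/27 = 163.8889, running total 163.89
Total 163.89.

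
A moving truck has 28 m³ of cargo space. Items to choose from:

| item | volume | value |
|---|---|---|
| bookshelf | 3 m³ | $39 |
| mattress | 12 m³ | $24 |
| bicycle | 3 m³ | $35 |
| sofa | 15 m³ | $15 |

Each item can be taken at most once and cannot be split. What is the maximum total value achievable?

$98

Check high-value combinations within 28 m³:
- bookshelf+mattress+bicycle: volume 3+12+3=18, value 39+24+35=98
- bookshelf+bicycle+sofa: volume 3+3+15=21, value 39+35+15=89
- bookshelf+bicycle: volume 3+3=6, value 39+35=74
Best: $98.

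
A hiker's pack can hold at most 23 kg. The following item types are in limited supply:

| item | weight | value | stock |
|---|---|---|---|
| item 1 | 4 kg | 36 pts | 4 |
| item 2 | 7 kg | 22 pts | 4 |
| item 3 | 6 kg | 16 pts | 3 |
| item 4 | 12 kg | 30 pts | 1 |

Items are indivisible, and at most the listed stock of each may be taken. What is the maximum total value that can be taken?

166 pts

Top feasible selections:
- 4×item 1 + 1×item 2: weight 23, value 166
- 4×item 1 + 1×item 3: weight 22, value 160
- 4×item 1: weight 16, value 144
Best: 166 pts.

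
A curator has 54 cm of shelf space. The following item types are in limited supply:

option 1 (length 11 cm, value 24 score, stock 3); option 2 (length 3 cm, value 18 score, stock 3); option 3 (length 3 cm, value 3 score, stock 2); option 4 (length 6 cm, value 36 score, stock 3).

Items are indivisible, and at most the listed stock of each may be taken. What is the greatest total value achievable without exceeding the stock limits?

213 score

Top feasible selections:
- 2×option 1 + 3×option 2 + 1×option 3 + 3×option 4: length 52, value 213
- 2×option 1 + 3×option 2 + 3×option 4: length 49, value 210
- 2×option 1 + 2×option 2 + 2×option 3 + 3×option 4: length 52, value 198
- 3×option 1 + 1×option 2 + 3×option 4: length 54, value 198
Best: 213 score.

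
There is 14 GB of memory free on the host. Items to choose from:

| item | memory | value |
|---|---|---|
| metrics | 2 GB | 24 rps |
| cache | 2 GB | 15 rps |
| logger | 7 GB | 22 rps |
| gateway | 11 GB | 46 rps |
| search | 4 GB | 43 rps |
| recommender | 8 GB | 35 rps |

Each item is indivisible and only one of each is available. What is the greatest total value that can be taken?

102 rps

This is a 0/1 knapsack; check combinations near the capacity.
- metrics+search+recommender: memory 2+4+8=14, value 24+43+35=102
- cache+search+recommender: memory 2+4+8=14, value 15+43+35=93
- metrics+logger+search: memory 2+7+4=13, value 24+22+43=89
- metrics+cache+search: memory 2+2+4=8, value 24+15+43=82
Best: 102 rps.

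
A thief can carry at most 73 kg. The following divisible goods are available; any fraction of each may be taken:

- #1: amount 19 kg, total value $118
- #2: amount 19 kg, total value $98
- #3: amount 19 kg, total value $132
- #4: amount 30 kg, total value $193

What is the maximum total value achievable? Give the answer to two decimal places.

468.79

Take in order of value per unit:
- #3 (132/19 per unit): all 19 → value 132, running total 132.00
- #4 (193/30 per unit): all 30 → value 193, running total 325.00
- #1 (118/19 per unit): all 19 → value 118, running total 443.00
- #2 (98/19 per unit): 5 of 19 → value 5×98/19 = 25.7895, running total 468.79
Total 468.79.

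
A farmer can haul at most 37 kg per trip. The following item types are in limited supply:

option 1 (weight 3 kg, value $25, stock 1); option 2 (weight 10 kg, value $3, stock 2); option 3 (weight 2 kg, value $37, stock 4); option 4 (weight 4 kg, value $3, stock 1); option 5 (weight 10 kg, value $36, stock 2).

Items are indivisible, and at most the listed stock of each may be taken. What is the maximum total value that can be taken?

Best selections within weight 37 and stock limits:
- 1×option 1 + 4×option 3 + 1×option 4 + 2×option 5: weight 35, value 248
- 1×option 1 + 4×option 3 + 2×option 5: weight 31, value 245
- 4×option 3 + 1×option 4 + 2×option 5: weight 32, value 223
Best: $248.

$248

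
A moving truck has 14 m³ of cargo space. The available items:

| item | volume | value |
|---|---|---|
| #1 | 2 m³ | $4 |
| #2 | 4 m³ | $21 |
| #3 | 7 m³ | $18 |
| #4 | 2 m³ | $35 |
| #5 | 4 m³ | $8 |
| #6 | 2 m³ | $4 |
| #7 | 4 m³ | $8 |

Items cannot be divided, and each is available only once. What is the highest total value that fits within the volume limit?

Check high-value combinations within 14 m³:
- #2+#3+#4: volume 4+7+2=13, value 21+18+35=74
- #1+#2+#4+#5+#6: volume 2+4+2+4+2=14, value 4+21+35+8+4=72
- #2+#4+#5+#7: volume 4+2+4+4=14, value 21+35+8+8=72
- #1+#2+#4+#6+#7: volume 2+4+2+2+4=14, value 4+21+35+4+8=72
Best: $74.

$74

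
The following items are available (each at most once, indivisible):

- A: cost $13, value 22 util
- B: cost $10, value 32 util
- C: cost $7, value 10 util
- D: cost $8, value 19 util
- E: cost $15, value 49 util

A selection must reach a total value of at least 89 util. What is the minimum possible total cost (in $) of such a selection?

Subsets with value ≥ 89, sorted by total cost:
- B+C+E: cost 32, value 91
- B+D+E: cost 33, value 100
- A+D+E: cost 36, value 90
- A+B+E: cost 38, value 103
Minimum cost: 32 $.

32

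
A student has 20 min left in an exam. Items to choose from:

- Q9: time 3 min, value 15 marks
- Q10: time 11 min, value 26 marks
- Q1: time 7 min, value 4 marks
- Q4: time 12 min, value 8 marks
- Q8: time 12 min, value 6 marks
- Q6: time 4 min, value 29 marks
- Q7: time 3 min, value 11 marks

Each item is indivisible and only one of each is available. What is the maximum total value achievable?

70 marks

Check high-value combinations within 20 min:
- Q9+Q10+Q6: time 3+11+4=18, value 15+26+29=70
- Q10+Q6+Q7: time 11+4+3=18, value 26+29+11=66
- Q9+Q1+Q6+Q7: time 3+7+4+3=17, value 15+4+29+11=59
- Q9+Q6+Q7: time 3+4+3=10, value 15+29+11=55
Best: 70 marks.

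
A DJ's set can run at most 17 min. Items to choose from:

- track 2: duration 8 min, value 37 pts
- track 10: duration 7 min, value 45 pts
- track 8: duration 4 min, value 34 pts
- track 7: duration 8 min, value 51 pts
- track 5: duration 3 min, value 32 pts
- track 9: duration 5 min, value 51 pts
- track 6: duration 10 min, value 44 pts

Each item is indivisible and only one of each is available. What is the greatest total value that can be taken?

This is a 0/1 knapsack; check combinations near the capacity.
- track 8+track 7+track 9: duration 4+8+5=17, value 34+51+51=136
- track 7+track 5+track 9: duration 8+3+5=16, value 51+32+51=134
- track 10+track 8+track 9: duration 7+4+5=16, value 45+34+51=130
Best: 136 pts.

136 pts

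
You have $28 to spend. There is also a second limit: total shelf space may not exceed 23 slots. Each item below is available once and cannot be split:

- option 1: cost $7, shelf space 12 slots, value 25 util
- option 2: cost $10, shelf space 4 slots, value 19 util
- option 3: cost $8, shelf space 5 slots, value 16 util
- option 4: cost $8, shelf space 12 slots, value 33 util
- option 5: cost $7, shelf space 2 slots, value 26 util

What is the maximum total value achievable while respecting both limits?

78 util

Feasible sets respecting both limits:
- option 2+option 4+option 5: cost 25, shelf space 18, value 78
- option 3+option 4+option 5: cost 23, shelf space 19, value 75
- option 1+option 2+option 5: cost 24, shelf space 18, value 70
- option 2+option 3+option 4: cost 26, shelf space 21, value 68
Best: 78 util.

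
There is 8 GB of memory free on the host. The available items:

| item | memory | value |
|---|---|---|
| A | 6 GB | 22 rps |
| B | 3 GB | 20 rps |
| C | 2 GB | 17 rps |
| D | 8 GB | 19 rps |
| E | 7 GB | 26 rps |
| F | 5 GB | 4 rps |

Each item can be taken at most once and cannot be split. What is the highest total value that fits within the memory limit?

39 rps

Check high-value combinations within 8 GB:
- A+C: memory 6+2=8, value 22+17=39
- B+C: memory 3+2=5, value 20+17=37
- E: memory 7, value 26
- B+F: memory 3+5=8, value 20+4=24
Best: 39 rps.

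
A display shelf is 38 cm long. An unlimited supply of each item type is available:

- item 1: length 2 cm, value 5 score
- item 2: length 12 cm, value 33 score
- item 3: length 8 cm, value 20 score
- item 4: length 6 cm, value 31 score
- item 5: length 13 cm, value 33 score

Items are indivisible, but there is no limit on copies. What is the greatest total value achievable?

191 score

Best value-per-unit is item 4 at 31/6; filling with it alone gives 6×31 = 186.
Optimal mix: 1×item 1 + 6×item 4 → length 38, value 191.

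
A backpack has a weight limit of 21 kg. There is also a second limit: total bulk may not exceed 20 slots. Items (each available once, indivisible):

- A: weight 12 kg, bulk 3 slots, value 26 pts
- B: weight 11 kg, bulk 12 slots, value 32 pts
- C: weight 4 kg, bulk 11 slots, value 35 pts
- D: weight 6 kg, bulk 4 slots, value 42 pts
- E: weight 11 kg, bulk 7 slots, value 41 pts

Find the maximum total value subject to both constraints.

Feasible sets respecting both limits:
- D+E: weight 17, bulk 11, value 83
- C+D: weight 10, bulk 15, value 77
- C+E: weight 15, bulk 18, value 76
Best: 83 pts.

83 pts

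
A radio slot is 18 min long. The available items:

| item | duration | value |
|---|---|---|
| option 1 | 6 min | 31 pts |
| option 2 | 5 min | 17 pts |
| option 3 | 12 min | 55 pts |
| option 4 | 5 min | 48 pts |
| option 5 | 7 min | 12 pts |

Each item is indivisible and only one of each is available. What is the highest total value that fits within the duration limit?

Check high-value combinations within 18 min:
- option 3+option 4: duration 12+5=17, value 55+48=103
- option 1+option 2+option 4: duration 6+5+5=16, value 31+17+48=96
- option 1+option 4+option 5: duration 6+5+7=18, value 31+48+12=91
- option 1+option 3: duration 6+12=18, value 31+55=86
- option 1+option 4: duration 6+5=11, value 31+48=79
Best: 103 pts.

103 pts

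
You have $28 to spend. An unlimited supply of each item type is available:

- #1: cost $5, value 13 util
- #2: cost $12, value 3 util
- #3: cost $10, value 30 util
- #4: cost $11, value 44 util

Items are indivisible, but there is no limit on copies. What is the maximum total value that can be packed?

Best value-per-unit is #4 at 44/11; filling with it alone gives 2×44 = 88.
Optimal mix: 1×#1 + 2×#4 → cost 27, value 101.

101 util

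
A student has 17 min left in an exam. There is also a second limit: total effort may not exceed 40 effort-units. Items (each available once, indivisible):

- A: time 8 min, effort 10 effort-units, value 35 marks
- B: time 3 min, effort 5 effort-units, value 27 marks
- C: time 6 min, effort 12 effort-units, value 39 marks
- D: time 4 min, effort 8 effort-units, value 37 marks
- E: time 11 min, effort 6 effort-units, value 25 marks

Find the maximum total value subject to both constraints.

103 marks

Feasible sets respecting both limits:
- B+C+D: time 13, effort 25, value 103
- A+B+C: time 17, effort 27, value 101
- A+B+D: time 15, effort 23, value 99
- C+D: time 10, effort 20, value 76
Best: 103 marks.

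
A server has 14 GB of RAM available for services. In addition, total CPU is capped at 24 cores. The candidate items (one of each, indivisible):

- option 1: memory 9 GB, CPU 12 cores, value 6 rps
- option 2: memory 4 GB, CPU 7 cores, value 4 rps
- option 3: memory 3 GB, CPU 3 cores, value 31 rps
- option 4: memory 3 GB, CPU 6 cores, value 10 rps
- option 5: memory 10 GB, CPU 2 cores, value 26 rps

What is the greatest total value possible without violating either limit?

57 rps

Feasible sets respecting both limits:
- option 3+option 5: memory 13, CPU 5, value 57
- option 2+option 3+option 4: memory 10, CPU 16, value 45
- option 3+option 4: memory 6, CPU 9, value 41
- option 1+option 3: memory 12, CPU 15, value 37
Best: 57 rps.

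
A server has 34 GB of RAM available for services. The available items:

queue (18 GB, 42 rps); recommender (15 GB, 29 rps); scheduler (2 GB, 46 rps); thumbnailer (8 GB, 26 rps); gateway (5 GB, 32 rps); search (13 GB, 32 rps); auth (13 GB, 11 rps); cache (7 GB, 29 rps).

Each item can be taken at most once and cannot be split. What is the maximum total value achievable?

149 rps

This is a 0/1 knapsack; check combinations near the capacity.
- queue+scheduler+gateway+cache: memory 18+2+5+7=32, value 42+46+32+29=149
- queue+scheduler+thumbnailer+gateway: memory 18+2+8+5=33, value 42+46+26+32=146
- scheduler+gateway+search+cache: memory 2+5+13+7=27, value 46+32+32+29=139
Best: 149 rps.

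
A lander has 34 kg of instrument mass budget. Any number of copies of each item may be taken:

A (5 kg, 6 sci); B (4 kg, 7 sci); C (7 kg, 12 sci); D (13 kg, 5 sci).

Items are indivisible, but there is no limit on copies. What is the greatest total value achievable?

Best value-per-unit is B at 7/4; filling with it alone gives 8×7 = 56.
Optimal mix: 5×B + 2×C → mass 34, value 59.

59 sci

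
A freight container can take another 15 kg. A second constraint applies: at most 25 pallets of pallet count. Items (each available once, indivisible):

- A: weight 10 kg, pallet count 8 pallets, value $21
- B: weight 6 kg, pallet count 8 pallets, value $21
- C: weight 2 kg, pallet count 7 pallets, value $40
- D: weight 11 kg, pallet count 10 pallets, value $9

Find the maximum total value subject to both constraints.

Feasible sets respecting both limits:
- A+C: weight 12, pallet count 15, value 61
- B+C: weight 8, pallet count 15, value 61
- C+D: weight 13, pallet count 17, value 49
Best: $61.

$61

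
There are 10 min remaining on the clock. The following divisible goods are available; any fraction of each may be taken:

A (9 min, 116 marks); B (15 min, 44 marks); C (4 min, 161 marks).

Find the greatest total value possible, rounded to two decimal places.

Take in order of value per unit:
- C (161/4 per unit): all 4 → value 161, running total 161.00
- A (116/9 per unit): 6 of 9 → value 6×116/9 = 77.3333, running total 238.33
Total 238.33.

238.33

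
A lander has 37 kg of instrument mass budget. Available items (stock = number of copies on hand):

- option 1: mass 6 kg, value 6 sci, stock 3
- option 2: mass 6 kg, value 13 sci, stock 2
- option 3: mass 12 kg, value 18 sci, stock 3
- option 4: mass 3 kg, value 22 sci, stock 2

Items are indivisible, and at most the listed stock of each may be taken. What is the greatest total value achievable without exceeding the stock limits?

94 sci

Top feasible selections:
- 1×option 1 + 2×option 2 + 1×option 3 + 2×option 4: mass 36, value 94
- 1×option 2 + 2×option 3 + 2×option 4: mass 36, value 93
- 2×option 2 + 1×option 3 + 2×option 4: mass 30, value 88
Best: 94 sci.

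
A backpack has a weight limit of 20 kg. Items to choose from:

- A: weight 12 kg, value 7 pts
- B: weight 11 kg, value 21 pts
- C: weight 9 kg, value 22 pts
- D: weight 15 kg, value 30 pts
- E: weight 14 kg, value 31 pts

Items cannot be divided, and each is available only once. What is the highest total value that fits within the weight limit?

Check high-value combinations within 20 kg:
- B+C: weight 11+9=20, value 21+22=43
- E: weight 14, value 31
- D: weight 15, value 30
Best: 43 pts.

43 pts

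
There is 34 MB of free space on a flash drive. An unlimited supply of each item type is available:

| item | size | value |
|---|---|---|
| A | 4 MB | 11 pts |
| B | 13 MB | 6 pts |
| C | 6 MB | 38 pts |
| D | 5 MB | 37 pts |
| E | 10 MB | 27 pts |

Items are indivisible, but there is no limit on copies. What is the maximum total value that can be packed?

Best value-per-unit is D at 37/5; filling with it alone gives 6×37 = 222.
Optimal mix: 1×A + 6×D → size 34, value 233.

233 pts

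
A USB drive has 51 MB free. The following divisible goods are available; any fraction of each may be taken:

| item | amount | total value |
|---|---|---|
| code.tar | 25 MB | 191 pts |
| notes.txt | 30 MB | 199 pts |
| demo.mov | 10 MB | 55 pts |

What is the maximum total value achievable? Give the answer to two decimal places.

Take in order of value per unit:
- code.tar (191/25 per unit): all 25 → value 191, running total 191.00
- notes.txt (199/30 per unit): 26 of 30 → value 26×199/30 = 172.4667, running total 363.47
Total 363.47.

363.47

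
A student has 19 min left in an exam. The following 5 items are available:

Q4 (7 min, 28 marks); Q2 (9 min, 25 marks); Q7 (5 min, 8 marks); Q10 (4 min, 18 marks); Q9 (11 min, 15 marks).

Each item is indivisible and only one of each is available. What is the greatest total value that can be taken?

54 marks

This is a 0/1 knapsack; check combinations near the capacity.
- Q4+Q7+Q10: time 7+5+4=16, value 28+8+18=54
- Q4+Q2: time 7+9=16, value 28+25=53
- Q2+Q7+Q10: time 9+5+4=18, value 25+8+18=51
- Q4+Q10: time 7+4=11, value 28+18=46
- Q2+Q10: time 9+4=13, value 25+18=43
Best: 54 marks.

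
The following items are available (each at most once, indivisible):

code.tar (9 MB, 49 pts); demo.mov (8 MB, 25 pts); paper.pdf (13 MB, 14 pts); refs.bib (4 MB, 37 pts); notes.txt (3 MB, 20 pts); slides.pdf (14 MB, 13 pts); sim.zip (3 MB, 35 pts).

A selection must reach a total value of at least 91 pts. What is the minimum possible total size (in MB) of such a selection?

Subsets with value ≥ 91, sorted by total size:
- refs.bib+notes.txt+sim.zip: size 10, value 92
- code.tar+notes.txt+sim.zip: size 15, value 104
- demo.mov+refs.bib+sim.zip: size 15, value 97
Minimum size: 10 MB.

10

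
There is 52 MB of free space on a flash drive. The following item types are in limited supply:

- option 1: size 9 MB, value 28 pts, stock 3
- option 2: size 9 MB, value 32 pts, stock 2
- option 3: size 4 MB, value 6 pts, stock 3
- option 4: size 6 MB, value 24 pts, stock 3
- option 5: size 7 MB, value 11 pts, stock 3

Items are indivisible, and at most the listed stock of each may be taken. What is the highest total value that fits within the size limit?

175 pts

Top feasible selections:
- 1×option 1 + 2×option 2 + 3×option 4 + 1×option 5: size 52, value 175
- 2×option 1 + 2×option 2 + 1×option 3 + 2×option 4: size 52, value 174
- 3×option 1 + 2×option 2 + 1×option 4: size 51, value 172
- 2×option 1 + 1×option 2 + 3×option 4 + 1×option 5: size 52, value 171
Best: 175 pts.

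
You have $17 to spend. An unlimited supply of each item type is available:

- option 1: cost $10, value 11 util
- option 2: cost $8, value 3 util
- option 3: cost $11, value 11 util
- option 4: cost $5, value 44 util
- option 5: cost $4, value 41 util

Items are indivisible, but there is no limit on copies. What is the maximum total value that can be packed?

167 util

Best value-per-unit is option 5 at 41/4; filling with it alone gives 4×41 = 164.
Optimal mix: 1×option 4 + 3×option 5 → cost 17, value 167.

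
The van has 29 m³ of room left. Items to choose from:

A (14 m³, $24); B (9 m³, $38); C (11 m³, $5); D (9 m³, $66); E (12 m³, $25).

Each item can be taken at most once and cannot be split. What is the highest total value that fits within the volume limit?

Check high-value combinations within 29 m³:
- B+C+D: volume 9+11+9=29, value 38+5+66=109
- B+D: volume 9+9=18, value 38+66=104
- D+E: volume 9+12=21, value 66+25=91
- A+D: volume 14+9=23, value 24+66=90
Best: $109.

$109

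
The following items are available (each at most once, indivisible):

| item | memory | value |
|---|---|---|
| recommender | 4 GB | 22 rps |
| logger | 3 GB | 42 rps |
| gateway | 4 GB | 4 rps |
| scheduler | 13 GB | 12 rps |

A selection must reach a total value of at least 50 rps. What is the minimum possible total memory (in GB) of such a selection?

7

Subsets with value ≥ 50, sorted by total memory:
- recommender+logger: memory 7, value 64
- recommender+logger+gateway: memory 11, value 68
- logger+scheduler: memory 16, value 54
Minimum memory: 7 GB.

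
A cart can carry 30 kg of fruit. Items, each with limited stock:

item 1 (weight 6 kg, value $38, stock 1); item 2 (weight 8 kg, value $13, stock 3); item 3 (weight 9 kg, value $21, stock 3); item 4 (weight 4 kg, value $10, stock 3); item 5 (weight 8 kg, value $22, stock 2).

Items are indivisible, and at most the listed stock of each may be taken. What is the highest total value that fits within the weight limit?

$102

Top feasible selections:
- 1×item 1 + 2×item 4 + 2×item 5: weight 30, value 102
- 1×item 1 + 1×item 2 + 2×item 5: weight 30, value 95
- 1×item 1 + 1×item 2 + 2×item 4 + 1×item 5: weight 30, value 93
Best: $102.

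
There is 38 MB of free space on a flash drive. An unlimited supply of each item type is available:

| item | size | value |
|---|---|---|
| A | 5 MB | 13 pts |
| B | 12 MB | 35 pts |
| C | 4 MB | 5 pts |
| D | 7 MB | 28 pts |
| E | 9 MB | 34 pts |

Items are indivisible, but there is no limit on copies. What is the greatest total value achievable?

Best value-per-unit is D at 28/7; filling with it alone gives 5×28 = 140.
Optimal mix: 4×D + 1×E → size 37, value 146.

146 pts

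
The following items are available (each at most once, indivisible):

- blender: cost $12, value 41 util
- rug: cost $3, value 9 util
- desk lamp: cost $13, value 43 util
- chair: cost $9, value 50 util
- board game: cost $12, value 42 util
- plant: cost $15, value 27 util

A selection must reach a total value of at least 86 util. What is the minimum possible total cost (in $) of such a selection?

Subsets with value ≥ 86, sorted by total cost:
- chair+board game: cost 21, value 92
- blender+chair: cost 21, value 91
Minimum cost: 21 $.

21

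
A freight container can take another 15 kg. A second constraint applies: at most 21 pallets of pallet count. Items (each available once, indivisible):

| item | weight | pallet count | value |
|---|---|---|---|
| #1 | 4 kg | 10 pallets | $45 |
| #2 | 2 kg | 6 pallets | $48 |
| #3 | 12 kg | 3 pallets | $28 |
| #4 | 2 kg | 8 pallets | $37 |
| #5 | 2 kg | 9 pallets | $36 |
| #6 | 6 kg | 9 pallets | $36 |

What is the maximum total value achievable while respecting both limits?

$93

Feasible sets respecting both limits:
- #1+#2: weight 6, pallet count 16, value 93
- #2+#4: weight 4, pallet count 14, value 85
- #2+#5: weight 4, pallet count 15, value 84
- #2+#6: weight 8, pallet count 15, value 84
Best: $93.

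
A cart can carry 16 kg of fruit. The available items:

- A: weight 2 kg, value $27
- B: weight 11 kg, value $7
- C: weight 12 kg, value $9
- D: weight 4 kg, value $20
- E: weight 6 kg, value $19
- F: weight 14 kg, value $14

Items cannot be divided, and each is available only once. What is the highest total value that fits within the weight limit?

Check high-value combinations within 16 kg:
- A+D+E: weight 2+4+6=12, value 27+20+19=66
- A+D: weight 2+4=6, value 27+20=47
- A+E: weight 2+6=8, value 27+19=46
Best: $66.

$66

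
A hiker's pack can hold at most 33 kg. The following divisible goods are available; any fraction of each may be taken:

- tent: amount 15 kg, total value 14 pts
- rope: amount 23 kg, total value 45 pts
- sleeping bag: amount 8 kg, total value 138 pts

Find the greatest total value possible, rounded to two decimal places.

Take in order of value per unit:
- sleeping bag (138/8 per unit): all 8 → value 138, running total 138.00
- rope (45/23 per unit): all 23 → value 45, running total 183.00
- tent (14/15 per unit): 2 of 15 → value 2×14/15 = 1.8667, running total 184.87
Total 184.87.

184.87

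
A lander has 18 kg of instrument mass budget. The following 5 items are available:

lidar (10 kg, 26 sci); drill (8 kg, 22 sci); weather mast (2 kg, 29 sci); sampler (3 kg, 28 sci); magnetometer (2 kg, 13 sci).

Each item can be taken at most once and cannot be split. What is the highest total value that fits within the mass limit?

This is a 0/1 knapsack; check combinations near the capacity.
- lidar+weather mast+sampler+magnetometer: mass 10+2+3+2=17, value 26+29+28+13=96
- drill+weather mast+sampler+magnetometer: mass 8+2+3+2=15, value 22+29+28+13=92
- lidar+weather mast+sampler: mass 10+2+3=15, value 26+29+28=83
Best: 96 sci.

96 sci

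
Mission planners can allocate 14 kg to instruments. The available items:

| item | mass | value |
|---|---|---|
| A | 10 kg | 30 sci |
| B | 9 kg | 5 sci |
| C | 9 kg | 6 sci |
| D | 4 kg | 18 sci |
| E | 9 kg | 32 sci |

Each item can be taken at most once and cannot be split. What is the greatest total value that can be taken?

50 sci

This is a 0/1 knapsack; check combinations near the capacity.
- D+E: mass 4+9=13, value 18+32=50
- A+D: mass 10+4=14, value 30+18=48
- E: mass 9, value 32
- A: mass 10, value 30
- C+D: mass 9+4=13, value 6+18=24
Best: 50 sci.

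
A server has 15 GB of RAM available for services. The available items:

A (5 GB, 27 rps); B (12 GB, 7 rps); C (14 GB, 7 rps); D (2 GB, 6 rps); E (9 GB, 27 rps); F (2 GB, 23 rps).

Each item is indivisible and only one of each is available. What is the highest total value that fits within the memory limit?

Check high-value combinations within 15 GB:
- A+D+F: memory 5+2+2=9, value 27+6+23=56
- D+E+F: memory 2+9+2=13, value 6+27+23=56
- A+E: memory 5+9=14, value 27+27=54
Best: 56 rps.

56 rps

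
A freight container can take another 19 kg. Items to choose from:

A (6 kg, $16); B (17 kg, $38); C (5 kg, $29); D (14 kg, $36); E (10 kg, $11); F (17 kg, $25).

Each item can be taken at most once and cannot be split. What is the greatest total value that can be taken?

$65

Check high-value combinations within 19 kg:
- C+D: weight 5+14=19, value 29+36=65
- A+C: weight 6+5=11, value 16+29=45
- C+E: weight 5+10=15, value 29+11=40
- B: weight 17, value 38
Best: $65.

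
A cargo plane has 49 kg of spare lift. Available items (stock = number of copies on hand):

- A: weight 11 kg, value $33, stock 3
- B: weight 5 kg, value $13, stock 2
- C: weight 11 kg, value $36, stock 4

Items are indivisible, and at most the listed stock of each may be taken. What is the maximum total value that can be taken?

$157

Best selections within weight 49 and stock limits:
- 1×B + 4×C: weight 49, value 157
- 1×A + 1×B + 3×C: weight 49, value 154
- 2×A + 1×B + 2×C: weight 49, value 151
- 3×A + 1×B + 1×C: weight 49, value 148
Best: $157.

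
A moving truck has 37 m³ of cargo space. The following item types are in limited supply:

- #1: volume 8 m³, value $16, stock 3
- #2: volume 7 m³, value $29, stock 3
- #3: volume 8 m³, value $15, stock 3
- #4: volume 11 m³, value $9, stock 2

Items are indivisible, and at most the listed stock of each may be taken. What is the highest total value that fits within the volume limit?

$119

Best selections within volume 37 and stock limits:
- 2×#1 + 3×#2: volume 37, value 119
- 1×#1 + 3×#2 + 1×#3: volume 37, value 118
- 3×#2 + 2×#3: volume 37, value 117
Best: $119.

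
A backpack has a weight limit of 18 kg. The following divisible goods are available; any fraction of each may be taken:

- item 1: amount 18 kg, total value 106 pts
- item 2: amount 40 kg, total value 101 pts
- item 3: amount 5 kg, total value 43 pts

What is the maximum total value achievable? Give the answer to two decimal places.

Take in order of value per unit:
- item 3 (43/5 per unit): all 5 → value 43, running total 43.00
- item 1 (106/18 per unit): 13 of 18 → value 13×106/18 = 76.5556, running total 119.56
Total 119.56.

119.56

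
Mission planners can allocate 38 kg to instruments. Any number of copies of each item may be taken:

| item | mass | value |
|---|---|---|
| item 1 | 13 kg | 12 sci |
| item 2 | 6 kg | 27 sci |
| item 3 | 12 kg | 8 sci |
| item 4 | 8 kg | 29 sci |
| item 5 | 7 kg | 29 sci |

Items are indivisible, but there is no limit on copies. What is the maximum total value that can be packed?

Best value-per-unit is item 2 at 27/6; filling with it alone gives 6×27 = 162.
Optimal mix: 4×item 2 + 2×item 5 → mass 38, value 166.

166 sci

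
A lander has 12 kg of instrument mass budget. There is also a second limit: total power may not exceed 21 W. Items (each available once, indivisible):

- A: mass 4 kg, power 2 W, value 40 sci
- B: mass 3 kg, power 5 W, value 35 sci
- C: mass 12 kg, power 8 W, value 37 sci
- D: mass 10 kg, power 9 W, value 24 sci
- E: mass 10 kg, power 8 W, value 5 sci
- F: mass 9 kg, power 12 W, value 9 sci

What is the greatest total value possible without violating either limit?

75 sci

Feasible sets respecting both limits:
- A+B: mass 7, power 7, value 75
- B+F: mass 12, power 17, value 44
- A: mass 4, power 2, value 40
- C: mass 12, power 8, value 37
Best: 75 sci.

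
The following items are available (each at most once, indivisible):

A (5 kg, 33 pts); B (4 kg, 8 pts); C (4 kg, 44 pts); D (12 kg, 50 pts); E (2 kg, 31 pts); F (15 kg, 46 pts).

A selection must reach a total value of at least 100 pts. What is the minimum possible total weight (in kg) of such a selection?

Subsets with value ≥ 100, sorted by total weight:
- A+C+E: weight 11, value 108
- A+B+C+E: weight 15, value 116
- C+D+E: weight 18, value 125
- A+D+E: weight 19, value 114
Minimum weight: 11 kg.

11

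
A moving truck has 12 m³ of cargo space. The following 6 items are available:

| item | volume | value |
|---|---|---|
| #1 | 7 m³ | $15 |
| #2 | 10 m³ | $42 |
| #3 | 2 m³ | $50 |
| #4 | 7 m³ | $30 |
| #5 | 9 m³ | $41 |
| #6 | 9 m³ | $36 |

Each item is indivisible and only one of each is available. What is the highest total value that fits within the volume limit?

Check high-value combinations within 12 m³:
- #2+#3: volume 10+2=12, value 42+50=92
- #3+#5: volume 2+9=11, value 50+41=91
- #3+#6: volume 2+9=11, value 50+36=86
- #3+#4: volume 2+7=9, value 50+30=80
Best: $92.

$92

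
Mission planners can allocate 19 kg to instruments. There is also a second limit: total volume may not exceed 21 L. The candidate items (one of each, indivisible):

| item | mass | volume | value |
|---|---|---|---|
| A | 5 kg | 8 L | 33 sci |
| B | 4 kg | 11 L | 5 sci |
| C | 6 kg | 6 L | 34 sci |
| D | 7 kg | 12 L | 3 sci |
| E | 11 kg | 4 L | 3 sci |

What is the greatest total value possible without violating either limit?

Feasible sets respecting both limits:
- A+C: mass 11, volume 14, value 67
- B+C: mass 10, volume 17, value 39
- A+B: mass 9, volume 19, value 38
Best: 67 sci.

67 sci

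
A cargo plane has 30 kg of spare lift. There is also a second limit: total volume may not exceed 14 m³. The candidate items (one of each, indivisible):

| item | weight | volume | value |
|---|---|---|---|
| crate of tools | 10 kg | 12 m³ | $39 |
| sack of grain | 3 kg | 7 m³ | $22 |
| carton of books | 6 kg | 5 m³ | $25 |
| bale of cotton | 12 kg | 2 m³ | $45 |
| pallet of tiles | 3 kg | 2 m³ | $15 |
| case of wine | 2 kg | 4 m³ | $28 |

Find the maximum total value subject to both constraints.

Feasible sets respecting both limits:
- carton of books+bale of cotton+pallet of tiles+case of wine: weight 23, volume 13, value 113
- carton of books+bale of cotton+case of wine: weight 20, volume 11, value 98
- sack of grain+bale of cotton+case of wine: weight 17, volume 13, value 95
Best: $113.

$113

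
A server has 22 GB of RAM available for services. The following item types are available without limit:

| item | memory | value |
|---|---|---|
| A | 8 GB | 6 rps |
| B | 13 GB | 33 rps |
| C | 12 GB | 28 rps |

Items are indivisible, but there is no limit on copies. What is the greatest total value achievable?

39 rps

Best value-per-unit is B at 33/13; filling with it alone gives 1×33 = 33.
Optimal mix: 1×A + 1×B → memory 21, value 39.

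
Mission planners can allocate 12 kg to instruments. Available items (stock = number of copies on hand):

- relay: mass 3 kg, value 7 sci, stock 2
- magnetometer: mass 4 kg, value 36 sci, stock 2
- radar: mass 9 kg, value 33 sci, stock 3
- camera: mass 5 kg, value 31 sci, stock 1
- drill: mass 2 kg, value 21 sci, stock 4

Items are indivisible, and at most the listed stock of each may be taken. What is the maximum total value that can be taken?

Best selections within mass 12 and stock limits:
- 1×magnetometer + 4×drill: mass 12, value 120
- 2×magnetometer + 2×drill: mass 12, value 114
Best: 120 sci.

120 sci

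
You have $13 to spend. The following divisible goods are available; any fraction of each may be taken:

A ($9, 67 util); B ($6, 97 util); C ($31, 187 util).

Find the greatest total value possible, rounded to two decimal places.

Take in order of value per unit:
- B (97/6 per unit): all 6 → value 97, running total 97.00
- A (67/9 per unit): 7 of 9 → value 7×67/9 = 52.1111, running total 149.11
Total 149.11.

149.11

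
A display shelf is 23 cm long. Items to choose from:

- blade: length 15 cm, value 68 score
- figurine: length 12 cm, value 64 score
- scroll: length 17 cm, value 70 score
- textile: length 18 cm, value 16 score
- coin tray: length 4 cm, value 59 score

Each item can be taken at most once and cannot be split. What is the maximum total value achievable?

This is a 0/1 knapsack; check combinations near the capacity.
- scroll+coin tray: length 17+4=21, value 70+59=129
- blade+coin tray: length 15+4=19, value 68+59=127
- figurine+coin tray: length 12+4=16, value 64+59=123
- textile+coin tray: length 18+4=22, value 16+59=75
Best: 129 score.

129 score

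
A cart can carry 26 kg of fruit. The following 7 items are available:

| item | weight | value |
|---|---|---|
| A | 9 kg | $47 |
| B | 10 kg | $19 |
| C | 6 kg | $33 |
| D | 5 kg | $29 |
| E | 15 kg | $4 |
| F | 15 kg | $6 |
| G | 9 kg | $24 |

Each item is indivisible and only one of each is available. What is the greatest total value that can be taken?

$109

Check high-value combinations within 26 kg:
- A+C+D: weight 9+6+5=20, value 47+33+29=109
- A+C+G: weight 9+6+9=24, value 47+33+24=104
- A+D+G: weight 9+5+9=23, value 47+29+24=100
- A+B+C: weight 9+10+6=25, value 47+19+33=99
- A+B+D: weight 9+10+5=24, value 47+19+29=95
Best: $109.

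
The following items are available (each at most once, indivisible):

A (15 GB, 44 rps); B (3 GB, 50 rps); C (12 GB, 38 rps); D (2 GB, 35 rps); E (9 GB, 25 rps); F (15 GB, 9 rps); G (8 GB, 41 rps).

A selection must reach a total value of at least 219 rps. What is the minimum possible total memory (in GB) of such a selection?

Subsets with value ≥ 219, sorted by total memory:
- A+B+C+D+E+G: memory 49, value 233
- A+B+C+D+E+F+G: memory 64, value 242
Minimum memory: 49 GB.

49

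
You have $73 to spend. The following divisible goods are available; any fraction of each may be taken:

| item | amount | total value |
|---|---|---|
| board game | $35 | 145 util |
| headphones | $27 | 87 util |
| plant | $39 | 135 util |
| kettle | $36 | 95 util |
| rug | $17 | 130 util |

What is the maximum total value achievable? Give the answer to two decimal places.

347.69

Take in order of value per unit:
- rug (130/17 per unit): all 17 → value 130, running total 130.00
- board game (145/35 per unit): all 35 → value 145, running total 275.00
- plant (135/39 per unit): 21 of 39 → value 21×135/39 = 72.6923, running total 347.69
Total 347.69.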